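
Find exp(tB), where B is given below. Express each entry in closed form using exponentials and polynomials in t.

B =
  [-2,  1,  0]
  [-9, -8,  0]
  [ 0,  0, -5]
e^{tB} =
  [3*t*exp(-5*t) + exp(-5*t), t*exp(-5*t), 0]
  [-9*t*exp(-5*t), -3*t*exp(-5*t) + exp(-5*t), 0]
  [0, 0, exp(-5*t)]

Strategy: write B = P · J · P⁻¹ where J is a Jordan canonical form, so e^{tB} = P · e^{tJ} · P⁻¹, and e^{tJ} can be computed block-by-block.

B has Jordan form
J =
  [-5,  1,  0]
  [ 0, -5,  0]
  [ 0,  0, -5]
(up to reordering of blocks).

Per-block formulas:
  For a 2×2 Jordan block J_2(-5): exp(t · J_2(-5)) = e^(-5t)·(I + t·N), where N is the 2×2 nilpotent shift.
  For a 1×1 block at λ = -5: exp(t · [-5]) = [e^(-5t)].

After assembling e^{tJ} and conjugating by P, we get:

e^{tB} =
  [3*t*exp(-5*t) + exp(-5*t), t*exp(-5*t), 0]
  [-9*t*exp(-5*t), -3*t*exp(-5*t) + exp(-5*t), 0]
  [0, 0, exp(-5*t)]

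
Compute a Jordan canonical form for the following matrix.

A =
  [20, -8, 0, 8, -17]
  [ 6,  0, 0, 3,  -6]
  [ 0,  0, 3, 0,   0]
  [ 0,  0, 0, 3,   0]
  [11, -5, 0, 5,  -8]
J_2(3) ⊕ J_1(3) ⊕ J_1(3) ⊕ J_1(6)

The characteristic polynomial is
  det(x·I − A) = x^5 - 18*x^4 + 126*x^3 - 432*x^2 + 729*x - 486 = (x - 6)*(x - 3)^4

Eigenvalues and multiplicities (the geometric multiplicity of λ is n − rank(A − λI), which equals the number of Jordan blocks for λ):
  λ = 3: algebraic multiplicity = 4, geometric multiplicity = 3
  λ = 6: algebraic multiplicity = 1, geometric multiplicity = 1

Determining the block sizes for each eigenvalue:
  λ = 3: 3 blocks summing to 4 forces exactly one block of size 2 and the rest size 1 → block sizes [2, 1, 1]
  λ = 6: one block (gm = 1), so the single block has size am = 1 → block sizes [1]

Assembling the blocks gives a Jordan form
J =
  [3, 1, 0, 0, 0]
  [0, 3, 0, 0, 0]
  [0, 0, 3, 0, 0]
  [0, 0, 0, 3, 0]
  [0, 0, 0, 0, 6]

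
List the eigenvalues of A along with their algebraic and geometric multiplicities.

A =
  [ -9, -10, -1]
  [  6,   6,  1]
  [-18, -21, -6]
λ = -3: alg = 3, geom = 1

Step 1 — factor the characteristic polynomial to read off the algebraic multiplicities:
  χ_A(x) = (x + 3)^3

Step 2 — compute geometric multiplicities via the rank-nullity identity g(λ) = n − rank(A − λI):
  rank(A − (-3)·I) = 2, so dim ker(A − (-3)·I) = n − 2 = 1

Summary:
  λ = -3: algebraic multiplicity = 3, geometric multiplicity = 1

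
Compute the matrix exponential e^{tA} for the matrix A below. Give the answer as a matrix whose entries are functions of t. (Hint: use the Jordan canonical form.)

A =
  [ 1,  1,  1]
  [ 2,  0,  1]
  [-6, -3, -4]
e^{tA} =
  [2*t*exp(-t) + exp(-t), t*exp(-t), t*exp(-t)]
  [2*t*exp(-t), t*exp(-t) + exp(-t), t*exp(-t)]
  [-6*t*exp(-t), -3*t*exp(-t), -3*t*exp(-t) + exp(-t)]

Strategy: write A = P · J · P⁻¹ where J is a Jordan canonical form, so e^{tA} = P · e^{tJ} · P⁻¹, and e^{tJ} can be computed block-by-block.

A has Jordan form
J =
  [-1,  1,  0]
  [ 0, -1,  0]
  [ 0,  0, -1]
(up to reordering of blocks).

Per-block formulas:
  For a 1×1 block at λ = -1: exp(t · [-1]) = [e^(-1t)].
  For a 2×2 Jordan block J_2(-1): exp(t · J_2(-1)) = e^(-1t)·(I + t·N), where N is the 2×2 nilpotent shift.

After assembling e^{tJ} and conjugating by P, we get:

e^{tA} =
  [2*t*exp(-t) + exp(-t), t*exp(-t), t*exp(-t)]
  [2*t*exp(-t), t*exp(-t) + exp(-t), t*exp(-t)]
  [-6*t*exp(-t), -3*t*exp(-t), -3*t*exp(-t) + exp(-t)]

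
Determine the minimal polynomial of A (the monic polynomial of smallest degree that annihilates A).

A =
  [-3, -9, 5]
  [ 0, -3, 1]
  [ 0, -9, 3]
x^3 + 3*x^2

The characteristic polynomial is χ_A(x) = x^2*(x + 3), so the eigenvalues are known. The minimal polynomial is
  m_A(x) = Π_λ (x − λ)^{k_λ}
where k_λ is the size of the *largest* Jordan block for λ (equivalently, the smallest k with (A − λI)^k v = 0 for every generalised eigenvector v of λ).

  λ = -3: largest Jordan block has size 1, contributing (x + 3)
  λ = 0: largest Jordan block has size 2, contributing (x − 0)^2

So m_A(x) = x^2*(x + 3) = x^3 + 3*x^2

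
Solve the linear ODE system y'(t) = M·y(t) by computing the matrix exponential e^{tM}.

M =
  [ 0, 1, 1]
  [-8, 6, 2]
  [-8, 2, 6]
e^{tM} =
  [-4*t*exp(4*t) + exp(4*t), t*exp(4*t), t*exp(4*t)]
  [-8*t*exp(4*t), 2*t*exp(4*t) + exp(4*t), 2*t*exp(4*t)]
  [-8*t*exp(4*t), 2*t*exp(4*t), 2*t*exp(4*t) + exp(4*t)]

Strategy: write M = P · J · P⁻¹ where J is a Jordan canonical form, so e^{tM} = P · e^{tJ} · P⁻¹, and e^{tJ} can be computed block-by-block.

M has Jordan form
J =
  [4, 1, 0]
  [0, 4, 0]
  [0, 0, 4]
(up to reordering of blocks).

Per-block formulas:
  For a 2×2 Jordan block J_2(4): exp(t · J_2(4)) = e^(4t)·(I + t·N), where N is the 2×2 nilpotent shift.
  For a 1×1 block at λ = 4: exp(t · [4]) = [e^(4t)].

After assembling e^{tJ} and conjugating by P, we get:

e^{tM} =
  [-4*t*exp(4*t) + exp(4*t), t*exp(4*t), t*exp(4*t)]
  [-8*t*exp(4*t), 2*t*exp(4*t) + exp(4*t), 2*t*exp(4*t)]
  [-8*t*exp(4*t), 2*t*exp(4*t), 2*t*exp(4*t) + exp(4*t)]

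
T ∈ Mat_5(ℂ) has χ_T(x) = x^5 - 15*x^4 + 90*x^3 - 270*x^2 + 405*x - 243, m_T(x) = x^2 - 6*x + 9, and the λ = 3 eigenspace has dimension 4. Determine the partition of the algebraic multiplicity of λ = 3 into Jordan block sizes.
Block sizes for λ = 3: [2, 1, 1, 1]

Step 1 — from the characteristic polynomial, algebraic multiplicity of λ = 3 is 5. From dim ker(T − (3)·I) = 4, there are exactly 4 Jordan blocks for λ = 3.
Step 2 — from the minimal polynomial, the factor (x − 3)^2 tells us the largest block for λ = 3 has size 2.
Step 3 — with total size 5, 4 blocks, and largest block 2, the block sizes (in nonincreasing order) are [2, 1, 1, 1].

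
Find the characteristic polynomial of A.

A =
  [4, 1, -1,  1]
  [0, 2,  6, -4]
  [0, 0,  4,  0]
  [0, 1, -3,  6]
x^4 - 16*x^3 + 96*x^2 - 256*x + 256

Expanding det(x·I − A) (e.g. by cofactor expansion or by noting that A is similar to its Jordan form J, which has the same characteristic polynomial as A) gives
  χ_A(x) = x^4 - 16*x^3 + 96*x^2 - 256*x + 256
which factors as (x - 4)^4. The eigenvalues (with algebraic multiplicities) are λ = 4 with multiplicity 4.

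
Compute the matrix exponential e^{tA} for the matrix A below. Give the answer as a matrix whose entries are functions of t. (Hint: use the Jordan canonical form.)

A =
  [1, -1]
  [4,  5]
e^{tA} =
  [-2*t*exp(3*t) + exp(3*t), -t*exp(3*t)]
  [4*t*exp(3*t), 2*t*exp(3*t) + exp(3*t)]

Strategy: write A = P · J · P⁻¹ where J is a Jordan canonical form, so e^{tA} = P · e^{tJ} · P⁻¹, and e^{tJ} can be computed block-by-block.

A has Jordan form
J =
  [3, 1]
  [0, 3]
(up to reordering of blocks).

Per-block formulas:
  For a 2×2 Jordan block J_2(3): exp(t · J_2(3)) = e^(3t)·(I + t·N), where N is the 2×2 nilpotent shift.

After assembling e^{tJ} and conjugating by P, we get:

e^{tA} =
  [-2*t*exp(3*t) + exp(3*t), -t*exp(3*t)]
  [4*t*exp(3*t), 2*t*exp(3*t) + exp(3*t)]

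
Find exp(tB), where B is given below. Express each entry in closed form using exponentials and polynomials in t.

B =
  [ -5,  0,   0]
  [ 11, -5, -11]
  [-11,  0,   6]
e^{tB} =
  [exp(-5*t), 0, 0]
  [exp(6*t) - exp(-5*t), exp(-5*t), -exp(6*t) + exp(-5*t)]
  [-exp(6*t) + exp(-5*t), 0, exp(6*t)]

Strategy: write B = P · J · P⁻¹ where J is a Jordan canonical form, so e^{tB} = P · e^{tJ} · P⁻¹, and e^{tJ} can be computed block-by-block.

B has Jordan form
J =
  [-5,  0, 0]
  [ 0, -5, 0]
  [ 0,  0, 6]
(up to reordering of blocks).

Per-block formulas:
  For a 1×1 block at λ = -5: exp(t · [-5]) = [e^(-5t)].
  For a 1×1 block at λ = 6: exp(t · [6]) = [e^(6t)].

After assembling e^{tJ} and conjugating by P, we get:

e^{tB} =
  [exp(-5*t), 0, 0]
  [exp(6*t) - exp(-5*t), exp(-5*t), -exp(6*t) + exp(-5*t)]
  [-exp(6*t) + exp(-5*t), 0, exp(6*t)]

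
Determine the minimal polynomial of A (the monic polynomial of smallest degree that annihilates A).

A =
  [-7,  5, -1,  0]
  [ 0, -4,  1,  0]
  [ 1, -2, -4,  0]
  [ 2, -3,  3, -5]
x^3 + 15*x^2 + 75*x + 125

The characteristic polynomial is χ_A(x) = (x + 5)^4, so the eigenvalues are known. The minimal polynomial is
  m_A(x) = Π_λ (x − λ)^{k_λ}
where k_λ is the size of the *largest* Jordan block for λ (equivalently, the smallest k with (A − λI)^k v = 0 for every generalised eigenvector v of λ).

  λ = -5: largest Jordan block has size 3, contributing (x + 5)^3

So m_A(x) = (x + 5)^3 = x^3 + 15*x^2 + 75*x + 125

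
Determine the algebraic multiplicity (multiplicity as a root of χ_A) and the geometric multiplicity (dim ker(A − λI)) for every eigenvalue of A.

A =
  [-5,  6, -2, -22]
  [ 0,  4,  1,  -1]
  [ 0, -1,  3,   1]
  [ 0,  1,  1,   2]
λ = -5: alg = 1, geom = 1; λ = 3: alg = 3, geom = 1

Step 1 — factor the characteristic polynomial to read off the algebraic multiplicities:
  χ_A(x) = (x - 3)^3*(x + 5)

Step 2 — compute geometric multiplicities via the rank-nullity identity g(λ) = n − rank(A − λI):
  rank(A − (-5)·I) = 3, so dim ker(A − (-5)·I) = n − 3 = 1
  rank(A − (3)·I) = 3, so dim ker(A − (3)·I) = n − 3 = 1

Summary:
  λ = -5: algebraic multiplicity = 1, geometric multiplicity = 1
  λ = 3: algebraic multiplicity = 3, geometric multiplicity = 1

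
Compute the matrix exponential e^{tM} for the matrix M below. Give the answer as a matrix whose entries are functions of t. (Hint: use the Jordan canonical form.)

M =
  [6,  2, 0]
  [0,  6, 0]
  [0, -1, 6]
e^{tM} =
  [exp(6*t), 2*t*exp(6*t), 0]
  [0, exp(6*t), 0]
  [0, -t*exp(6*t), exp(6*t)]

Strategy: write M = P · J · P⁻¹ where J is a Jordan canonical form, so e^{tM} = P · e^{tJ} · P⁻¹, and e^{tJ} can be computed block-by-block.

M has Jordan form
J =
  [6, 1, 0]
  [0, 6, 0]
  [0, 0, 6]
(up to reordering of blocks).

Per-block formulas:
  For a 2×2 Jordan block J_2(6): exp(t · J_2(6)) = e^(6t)·(I + t·N), where N is the 2×2 nilpotent shift.
  For a 1×1 block at λ = 6: exp(t · [6]) = [e^(6t)].

After assembling e^{tJ} and conjugating by P, we get:

e^{tM} =
  [exp(6*t), 2*t*exp(6*t), 0]
  [0, exp(6*t), 0]
  [0, -t*exp(6*t), exp(6*t)]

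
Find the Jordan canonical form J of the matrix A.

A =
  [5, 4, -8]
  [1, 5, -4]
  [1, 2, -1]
J_2(3) ⊕ J_1(3)

The characteristic polynomial is
  det(x·I − A) = x^3 - 9*x^2 + 27*x - 27 = (x - 3)^3

Eigenvalues and multiplicities (the geometric multiplicity of λ is n − rank(A − λI), which equals the number of Jordan blocks for λ):
  λ = 3: algebraic multiplicity = 3, geometric multiplicity = 2

Determining the block sizes for each eigenvalue:
  λ = 3: 2 blocks summing to 3 forces exactly one block of size 2 and the rest size 1 → block sizes [2, 1]

Assembling the blocks gives a Jordan form
J =
  [3, 1, 0]
  [0, 3, 0]
  [0, 0, 3]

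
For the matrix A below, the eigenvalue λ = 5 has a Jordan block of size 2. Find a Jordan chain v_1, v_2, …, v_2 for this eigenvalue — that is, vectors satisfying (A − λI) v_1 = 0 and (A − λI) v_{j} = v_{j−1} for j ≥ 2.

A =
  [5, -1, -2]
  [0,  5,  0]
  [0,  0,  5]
A Jordan chain for λ = 5 of length 2:
v_1 = (-1, 0, 0)ᵀ
v_2 = (0, 1, 0)ᵀ

Let N = A − (5)·I. We want v_2 with N^2 v_2 = 0 but N^1 v_2 ≠ 0; then v_{j-1} := N · v_j for j = 2, …, 2.

Pick v_2 = (0, 1, 0)ᵀ.
Then v_1 = N · v_2 = (-1, 0, 0)ᵀ.

Sanity check: (A − (5)·I) v_1 = (0, 0, 0)ᵀ = 0. ✓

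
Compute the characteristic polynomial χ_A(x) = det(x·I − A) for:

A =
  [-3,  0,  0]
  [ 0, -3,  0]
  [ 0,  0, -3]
x^3 + 9*x^2 + 27*x + 27

Expanding det(x·I − A) (e.g. by cofactor expansion or by noting that A is similar to its Jordan form J, which has the same characteristic polynomial as A) gives
  χ_A(x) = x^3 + 9*x^2 + 27*x + 27
which factors as (x + 3)^3. The eigenvalues (with algebraic multiplicities) are λ = -3 with multiplicity 3.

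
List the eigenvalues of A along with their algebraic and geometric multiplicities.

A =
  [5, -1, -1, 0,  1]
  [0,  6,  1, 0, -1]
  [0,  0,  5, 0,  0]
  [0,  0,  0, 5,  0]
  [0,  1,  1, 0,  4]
λ = 5: alg = 5, geom = 4

Step 1 — factor the characteristic polynomial to read off the algebraic multiplicities:
  χ_A(x) = (x - 5)^5

Step 2 — compute geometric multiplicities via the rank-nullity identity g(λ) = n − rank(A − λI):
  rank(A − (5)·I) = 1, so dim ker(A − (5)·I) = n − 1 = 4

Summary:
  λ = 5: algebraic multiplicity = 5, geometric multiplicity = 4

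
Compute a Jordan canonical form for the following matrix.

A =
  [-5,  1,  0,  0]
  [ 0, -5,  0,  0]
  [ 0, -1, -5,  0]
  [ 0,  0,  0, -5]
J_2(-5) ⊕ J_1(-5) ⊕ J_1(-5)

The characteristic polynomial is
  det(x·I − A) = x^4 + 20*x^3 + 150*x^2 + 500*x + 625 = (x + 5)^4

Eigenvalues and multiplicities (the geometric multiplicity of λ is n − rank(A − λI), which equals the number of Jordan blocks for λ):
  λ = -5: algebraic multiplicity = 4, geometric multiplicity = 3

Determining the block sizes for each eigenvalue:
  λ = -5: 3 blocks summing to 4 forces exactly one block of size 2 and the rest size 1 → block sizes [2, 1, 1]

Assembling the blocks gives a Jordan form
J =
  [-5,  1,  0,  0]
  [ 0, -5,  0,  0]
  [ 0,  0, -5,  0]
  [ 0,  0,  0, -5]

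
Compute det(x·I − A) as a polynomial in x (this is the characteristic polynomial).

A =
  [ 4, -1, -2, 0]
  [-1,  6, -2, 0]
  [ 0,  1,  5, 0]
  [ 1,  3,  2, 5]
x^4 - 20*x^3 + 150*x^2 - 500*x + 625

Expanding det(x·I − A) (e.g. by cofactor expansion or by noting that A is similar to its Jordan form J, which has the same characteristic polynomial as A) gives
  χ_A(x) = x^4 - 20*x^3 + 150*x^2 - 500*x + 625
which factors as (x - 5)^4. The eigenvalues (with algebraic multiplicities) are λ = 5 with multiplicity 4.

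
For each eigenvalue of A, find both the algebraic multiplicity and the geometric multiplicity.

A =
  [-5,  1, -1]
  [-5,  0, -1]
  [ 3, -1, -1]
λ = -2: alg = 3, geom = 1

Step 1 — factor the characteristic polynomial to read off the algebraic multiplicities:
  χ_A(x) = (x + 2)^3

Step 2 — compute geometric multiplicities via the rank-nullity identity g(λ) = n − rank(A − λI):
  rank(A − (-2)·I) = 2, so dim ker(A − (-2)·I) = n − 2 = 1

Summary:
  λ = -2: algebraic multiplicity = 3, geometric multiplicity = 1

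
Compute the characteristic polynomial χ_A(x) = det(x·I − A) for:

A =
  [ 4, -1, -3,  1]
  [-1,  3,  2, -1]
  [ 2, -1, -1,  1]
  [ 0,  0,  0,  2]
x^4 - 8*x^3 + 24*x^2 - 32*x + 16

Expanding det(x·I − A) (e.g. by cofactor expansion or by noting that A is similar to its Jordan form J, which has the same characteristic polynomial as A) gives
  χ_A(x) = x^4 - 8*x^3 + 24*x^2 - 32*x + 16
which factors as (x - 2)^4. The eigenvalues (with algebraic multiplicities) are λ = 2 with multiplicity 4.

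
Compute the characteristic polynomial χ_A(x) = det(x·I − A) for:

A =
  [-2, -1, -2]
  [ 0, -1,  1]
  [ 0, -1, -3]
x^3 + 6*x^2 + 12*x + 8

Expanding det(x·I − A) (e.g. by cofactor expansion or by noting that A is similar to its Jordan form J, which has the same characteristic polynomial as A) gives
  χ_A(x) = x^3 + 6*x^2 + 12*x + 8
which factors as (x + 2)^3. The eigenvalues (with algebraic multiplicities) are λ = -2 with multiplicity 3.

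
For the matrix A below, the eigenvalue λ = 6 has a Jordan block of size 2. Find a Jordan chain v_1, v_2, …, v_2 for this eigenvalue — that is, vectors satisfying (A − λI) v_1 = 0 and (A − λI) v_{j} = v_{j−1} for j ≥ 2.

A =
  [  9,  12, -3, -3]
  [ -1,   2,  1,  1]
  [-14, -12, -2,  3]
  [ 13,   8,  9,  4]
A Jordan chain for λ = 6 of length 2:
v_1 = (12, -4, -12, 8)ᵀ
v_2 = (0, 1, 0, 0)ᵀ

Let N = A − (6)·I. We want v_2 with N^2 v_2 = 0 but N^1 v_2 ≠ 0; then v_{j-1} := N · v_j for j = 2, …, 2.

Pick v_2 = (0, 1, 0, 0)ᵀ.
Then v_1 = N · v_2 = (12, -4, -12, 8)ᵀ.

Sanity check: (A − (6)·I) v_1 = (0, 0, 0, 0)ᵀ = 0. ✓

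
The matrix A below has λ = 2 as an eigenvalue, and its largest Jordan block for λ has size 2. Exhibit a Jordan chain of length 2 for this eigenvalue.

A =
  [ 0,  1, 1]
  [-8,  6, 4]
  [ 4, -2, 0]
A Jordan chain for λ = 2 of length 2:
v_1 = (-2, -8, 4)ᵀ
v_2 = (1, 0, 0)ᵀ

Let N = A − (2)·I. We want v_2 with N^2 v_2 = 0 but N^1 v_2 ≠ 0; then v_{j-1} := N · v_j for j = 2, …, 2.

Pick v_2 = (1, 0, 0)ᵀ.
Then v_1 = N · v_2 = (-2, -8, 4)ᵀ.

Sanity check: (A − (2)·I) v_1 = (0, 0, 0)ᵀ = 0. ✓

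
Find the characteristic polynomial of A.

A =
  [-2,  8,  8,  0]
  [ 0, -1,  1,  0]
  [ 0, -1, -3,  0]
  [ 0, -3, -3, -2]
x^4 + 8*x^3 + 24*x^2 + 32*x + 16

Expanding det(x·I − A) (e.g. by cofactor expansion or by noting that A is similar to its Jordan form J, which has the same characteristic polynomial as A) gives
  χ_A(x) = x^4 + 8*x^3 + 24*x^2 + 32*x + 16
which factors as (x + 2)^4. The eigenvalues (with algebraic multiplicities) are λ = -2 with multiplicity 4.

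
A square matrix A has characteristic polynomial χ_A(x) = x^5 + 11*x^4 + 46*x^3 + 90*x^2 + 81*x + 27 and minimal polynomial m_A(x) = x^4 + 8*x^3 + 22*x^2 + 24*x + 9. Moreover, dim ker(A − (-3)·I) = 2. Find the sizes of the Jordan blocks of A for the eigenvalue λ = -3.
Block sizes for λ = -3: [2, 1]

Step 1 — from the characteristic polynomial, algebraic multiplicity of λ = -3 is 3. From dim ker(A − (-3)·I) = 2, there are exactly 2 Jordan blocks for λ = -3.
Step 2 — from the minimal polynomial, the factor (x + 3)^2 tells us the largest block for λ = -3 has size 2.
Step 3 — with total size 3, 2 blocks, and largest block 2, the block sizes (in nonincreasing order) are [2, 1].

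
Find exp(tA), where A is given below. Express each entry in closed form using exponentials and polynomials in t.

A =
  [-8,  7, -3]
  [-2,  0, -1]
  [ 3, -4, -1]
e^{tA} =
  [t^2*exp(-3*t) - 5*t*exp(-3*t) + exp(-3*t), -t^2*exp(-3*t) + 7*t*exp(-3*t), t^2*exp(-3*t) - 3*t*exp(-3*t)]
  [t^2*exp(-3*t)/2 - 2*t*exp(-3*t), -t^2*exp(-3*t)/2 + 3*t*exp(-3*t) + exp(-3*t), t^2*exp(-3*t)/2 - t*exp(-3*t)]
  [-t^2*exp(-3*t)/2 + 3*t*exp(-3*t), t^2*exp(-3*t)/2 - 4*t*exp(-3*t), -t^2*exp(-3*t)/2 + 2*t*exp(-3*t) + exp(-3*t)]

Strategy: write A = P · J · P⁻¹ where J is a Jordan canonical form, so e^{tA} = P · e^{tJ} · P⁻¹, and e^{tJ} can be computed block-by-block.

A has Jordan form
J =
  [-3,  1,  0]
  [ 0, -3,  1]
  [ 0,  0, -3]
(up to reordering of blocks).

Per-block formulas:
  For a 3×3 Jordan block J_3(-3): exp(t · J_3(-3)) = e^(-3t)·(I + t·N + (t^2/2)·N^2), where N is the 3×3 nilpotent shift.

After assembling e^{tJ} and conjugating by P, we get:

e^{tA} =
  [t^2*exp(-3*t) - 5*t*exp(-3*t) + exp(-3*t), -t^2*exp(-3*t) + 7*t*exp(-3*t), t^2*exp(-3*t) - 3*t*exp(-3*t)]
  [t^2*exp(-3*t)/2 - 2*t*exp(-3*t), -t^2*exp(-3*t)/2 + 3*t*exp(-3*t) + exp(-3*t), t^2*exp(-3*t)/2 - t*exp(-3*t)]
  [-t^2*exp(-3*t)/2 + 3*t*exp(-3*t), t^2*exp(-3*t)/2 - 4*t*exp(-3*t), -t^2*exp(-3*t)/2 + 2*t*exp(-3*t) + exp(-3*t)]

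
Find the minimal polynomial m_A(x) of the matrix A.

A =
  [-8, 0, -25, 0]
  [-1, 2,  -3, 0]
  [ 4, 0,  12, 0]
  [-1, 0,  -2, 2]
x^3 - 6*x^2 + 12*x - 8

The characteristic polynomial is χ_A(x) = (x - 2)^4, so the eigenvalues are known. The minimal polynomial is
  m_A(x) = Π_λ (x − λ)^{k_λ}
where k_λ is the size of the *largest* Jordan block for λ (equivalently, the smallest k with (A − λI)^k v = 0 for every generalised eigenvector v of λ).

  λ = 2: largest Jordan block has size 3, contributing (x − 2)^3

So m_A(x) = (x - 2)^3 = x^3 - 6*x^2 + 12*x - 8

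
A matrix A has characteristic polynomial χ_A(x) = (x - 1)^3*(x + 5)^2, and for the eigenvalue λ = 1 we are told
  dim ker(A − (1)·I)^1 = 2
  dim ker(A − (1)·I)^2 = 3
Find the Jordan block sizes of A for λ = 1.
Block sizes for λ = 1: [2, 1]

From the dimensions of kernels of powers, the number of Jordan blocks of size at least j is d_j − d_{j−1} where d_j = dim ker(N^j) (with d_0 = 0). Computing the differences gives [2, 1].
The number of blocks of size exactly k is (#blocks of size ≥ k) − (#blocks of size ≥ k + 1), so the partition is: 1 block(s) of size 1, 1 block(s) of size 2.
In nonincreasing order the block sizes are [2, 1].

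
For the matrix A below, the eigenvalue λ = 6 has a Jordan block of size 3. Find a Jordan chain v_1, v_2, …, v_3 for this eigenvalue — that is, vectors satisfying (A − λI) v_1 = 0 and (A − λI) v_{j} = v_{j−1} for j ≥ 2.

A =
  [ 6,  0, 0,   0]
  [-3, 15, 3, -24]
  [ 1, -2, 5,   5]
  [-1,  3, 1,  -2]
A Jordan chain for λ = 6 of length 3:
v_1 = (0, 3, -1, 1)ᵀ
v_2 = (0, 9, -2, 3)ᵀ
v_3 = (0, 1, 0, 0)ᵀ

Let N = A − (6)·I. We want v_3 with N^3 v_3 = 0 but N^2 v_3 ≠ 0; then v_{j-1} := N · v_j for j = 3, …, 2.

Pick v_3 = (0, 1, 0, 0)ᵀ.
Then v_2 = N · v_3 = (0, 9, -2, 3)ᵀ.
Then v_1 = N · v_2 = (0, 3, -1, 1)ᵀ.

Sanity check: (A − (6)·I) v_1 = (0, 0, 0, 0)ᵀ = 0. ✓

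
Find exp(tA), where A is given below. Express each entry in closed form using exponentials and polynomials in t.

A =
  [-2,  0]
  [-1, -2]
e^{tA} =
  [exp(-2*t), 0]
  [-t*exp(-2*t), exp(-2*t)]

Strategy: write A = P · J · P⁻¹ where J is a Jordan canonical form, so e^{tA} = P · e^{tJ} · P⁻¹, and e^{tJ} can be computed block-by-block.

A has Jordan form
J =
  [-2,  1]
  [ 0, -2]
(up to reordering of blocks).

Per-block formulas:
  For a 2×2 Jordan block J_2(-2): exp(t · J_2(-2)) = e^(-2t)·(I + t·N), where N is the 2×2 nilpotent shift.

After assembling e^{tJ} and conjugating by P, we get:

e^{tA} =
  [exp(-2*t), 0]
  [-t*exp(-2*t), exp(-2*t)]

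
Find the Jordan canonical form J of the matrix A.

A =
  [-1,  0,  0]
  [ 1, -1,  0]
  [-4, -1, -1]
J_3(-1)

The characteristic polynomial is
  det(x·I − A) = x^3 + 3*x^2 + 3*x + 1 = (x + 1)^3

Eigenvalues and multiplicities (the geometric multiplicity of λ is n − rank(A − λI), which equals the number of Jordan blocks for λ):
  λ = -1: algebraic multiplicity = 3, geometric multiplicity = 1

Determining the block sizes for each eigenvalue:
  λ = -1: one block (gm = 1), so the single block has size am = 3 → block sizes [3]

Assembling the blocks gives a Jordan form
J =
  [-1,  1,  0]
  [ 0, -1,  1]
  [ 0,  0, -1]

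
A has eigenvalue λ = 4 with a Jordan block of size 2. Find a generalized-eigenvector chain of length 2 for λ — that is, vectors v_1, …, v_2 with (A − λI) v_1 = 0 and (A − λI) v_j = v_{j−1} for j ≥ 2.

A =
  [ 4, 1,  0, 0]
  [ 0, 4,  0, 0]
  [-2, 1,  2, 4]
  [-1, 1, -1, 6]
A Jordan chain for λ = 4 of length 2:
v_1 = (0, 0, -2, -1)ᵀ
v_2 = (1, 0, 0, 0)ᵀ

Let N = A − (4)·I. We want v_2 with N^2 v_2 = 0 but N^1 v_2 ≠ 0; then v_{j-1} := N · v_j for j = 2, …, 2.

Pick v_2 = (1, 0, 0, 0)ᵀ.
Then v_1 = N · v_2 = (0, 0, -2, -1)ᵀ.

Sanity check: (A − (4)·I) v_1 = (0, 0, 0, 0)ᵀ = 0. ✓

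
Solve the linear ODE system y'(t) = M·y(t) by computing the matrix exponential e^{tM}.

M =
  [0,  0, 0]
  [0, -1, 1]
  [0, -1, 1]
e^{tM} =
  [1, 0, 0]
  [0, 1 - t, t]
  [0, -t, t + 1]

Strategy: write M = P · J · P⁻¹ where J is a Jordan canonical form, so e^{tM} = P · e^{tJ} · P⁻¹, and e^{tJ} can be computed block-by-block.

M has Jordan form
J =
  [0, 1, 0]
  [0, 0, 0]
  [0, 0, 0]
(up to reordering of blocks).

Per-block formulas:
  For a 2×2 Jordan block J_2(0): exp(t · J_2(0)) = e^(0t)·(I + t·N), where N is the 2×2 nilpotent shift.
  For a 1×1 block at λ = 0: exp(t · [0]) = [e^(0t)].

After assembling e^{tJ} and conjugating by P, we get:

e^{tM} =
  [1, 0, 0]
  [0, 1 - t, t]
  [0, -t, t + 1]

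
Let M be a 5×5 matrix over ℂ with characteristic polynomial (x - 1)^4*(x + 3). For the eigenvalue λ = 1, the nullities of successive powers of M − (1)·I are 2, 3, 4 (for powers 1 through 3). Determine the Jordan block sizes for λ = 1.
Block sizes for λ = 1: [3, 1]

From the dimensions of kernels of powers, the number of Jordan blocks of size at least j is d_j − d_{j−1} where d_j = dim ker(N^j) (with d_0 = 0). Computing the differences gives [2, 1, 1].
The number of blocks of size exactly k is (#blocks of size ≥ k) − (#blocks of size ≥ k + 1), so the partition is: 1 block(s) of size 1, 1 block(s) of size 3.
In nonincreasing order the block sizes are [3, 1].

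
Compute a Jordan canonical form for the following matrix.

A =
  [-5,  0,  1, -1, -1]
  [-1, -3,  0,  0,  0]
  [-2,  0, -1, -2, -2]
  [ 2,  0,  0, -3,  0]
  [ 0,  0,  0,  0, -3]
J_3(-3) ⊕ J_1(-3) ⊕ J_1(-3)

The characteristic polynomial is
  det(x·I − A) = x^5 + 15*x^4 + 90*x^3 + 270*x^2 + 405*x + 243 = (x + 3)^5

Eigenvalues and multiplicities (the geometric multiplicity of λ is n − rank(A − λI), which equals the number of Jordan blocks for λ):
  λ = -3: algebraic multiplicity = 5, geometric multiplicity = 3

Determining the block sizes for each eigenvalue:
  λ = -3: with am = 5 and gm = 3, the partition is not yet determined (e.g. several partitions of 5 into 3 parts exist). Let N = A − (-3)·I. Computing rank(N^1) = 2, rank(N^2) = 1, rank(N^3) = 0; the number of blocks of size ≥ j is rank(N^{j−1}) − rank(N^j), giving [3, 1, 1]. So we have 1 block(s) of size 3, 2 block(s) of size 1 → block sizes [3, 1, 1]

Assembling the blocks gives a Jordan form
J =
  [-3,  1,  0,  0,  0]
  [ 0, -3,  1,  0,  0]
  [ 0,  0, -3,  0,  0]
  [ 0,  0,  0, -3,  0]
  [ 0,  0,  0,  0, -3]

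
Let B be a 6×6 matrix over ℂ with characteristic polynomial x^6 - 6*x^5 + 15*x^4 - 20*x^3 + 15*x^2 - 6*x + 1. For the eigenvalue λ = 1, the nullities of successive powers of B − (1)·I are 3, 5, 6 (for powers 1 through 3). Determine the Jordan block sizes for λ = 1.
Block sizes for λ = 1: [3, 2, 1]

From the dimensions of kernels of powers, the number of Jordan blocks of size at least j is d_j − d_{j−1} where d_j = dim ker(N^j) (with d_0 = 0). Computing the differences gives [3, 2, 1].
The number of blocks of size exactly k is (#blocks of size ≥ k) − (#blocks of size ≥ k + 1), so the partition is: 1 block(s) of size 1, 1 block(s) of size 2, 1 block(s) of size 3.
In nonincreasing order the block sizes are [3, 2, 1].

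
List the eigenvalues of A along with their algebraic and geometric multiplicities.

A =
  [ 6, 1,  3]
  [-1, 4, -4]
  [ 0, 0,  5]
λ = 5: alg = 3, geom = 1

Step 1 — factor the characteristic polynomial to read off the algebraic multiplicities:
  χ_A(x) = (x - 5)^3

Step 2 — compute geometric multiplicities via the rank-nullity identity g(λ) = n − rank(A − λI):
  rank(A − (5)·I) = 2, so dim ker(A − (5)·I) = n − 2 = 1

Summary:
  λ = 5: algebraic multiplicity = 3, geometric multiplicity = 1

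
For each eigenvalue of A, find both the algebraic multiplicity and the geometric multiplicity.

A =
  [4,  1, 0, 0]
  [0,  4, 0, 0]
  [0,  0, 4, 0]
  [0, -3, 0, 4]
λ = 4: alg = 4, geom = 3

Step 1 — factor the characteristic polynomial to read off the algebraic multiplicities:
  χ_A(x) = (x - 4)^4

Step 2 — compute geometric multiplicities via the rank-nullity identity g(λ) = n − rank(A − λI):
  rank(A − (4)·I) = 1, so dim ker(A − (4)·I) = n − 1 = 3

Summary:
  λ = 4: algebraic multiplicity = 4, geometric multiplicity = 3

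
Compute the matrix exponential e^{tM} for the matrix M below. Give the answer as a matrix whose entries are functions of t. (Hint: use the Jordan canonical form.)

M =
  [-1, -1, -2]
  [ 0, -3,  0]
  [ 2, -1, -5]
e^{tM} =
  [2*t*exp(-3*t) + exp(-3*t), -t*exp(-3*t), -2*t*exp(-3*t)]
  [0, exp(-3*t), 0]
  [2*t*exp(-3*t), -t*exp(-3*t), -2*t*exp(-3*t) + exp(-3*t)]

Strategy: write M = P · J · P⁻¹ where J is a Jordan canonical form, so e^{tM} = P · e^{tJ} · P⁻¹, and e^{tJ} can be computed block-by-block.

M has Jordan form
J =
  [-3,  1,  0]
  [ 0, -3,  0]
  [ 0,  0, -3]
(up to reordering of blocks).

Per-block formulas:
  For a 1×1 block at λ = -3: exp(t · [-3]) = [e^(-3t)].
  For a 2×2 Jordan block J_2(-3): exp(t · J_2(-3)) = e^(-3t)·(I + t·N), where N is the 2×2 nilpotent shift.

After assembling e^{tJ} and conjugating by P, we get:

e^{tM} =
  [2*t*exp(-3*t) + exp(-3*t), -t*exp(-3*t), -2*t*exp(-3*t)]
  [0, exp(-3*t), 0]
  [2*t*exp(-3*t), -t*exp(-3*t), -2*t*exp(-3*t) + exp(-3*t)]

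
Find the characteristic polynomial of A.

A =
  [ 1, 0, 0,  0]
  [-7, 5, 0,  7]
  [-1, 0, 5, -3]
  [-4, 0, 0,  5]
x^4 - 16*x^3 + 90*x^2 - 200*x + 125

Expanding det(x·I − A) (e.g. by cofactor expansion or by noting that A is similar to its Jordan form J, which has the same characteristic polynomial as A) gives
  χ_A(x) = x^4 - 16*x^3 + 90*x^2 - 200*x + 125
which factors as (x - 5)^3*(x - 1). The eigenvalues (with algebraic multiplicities) are λ = 1 with multiplicity 1, λ = 5 with multiplicity 3.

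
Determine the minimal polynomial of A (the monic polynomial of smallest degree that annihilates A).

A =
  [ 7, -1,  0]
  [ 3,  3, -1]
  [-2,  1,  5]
x^3 - 15*x^2 + 75*x - 125

The characteristic polynomial is χ_A(x) = (x - 5)^3, so the eigenvalues are known. The minimal polynomial is
  m_A(x) = Π_λ (x − λ)^{k_λ}
where k_λ is the size of the *largest* Jordan block for λ (equivalently, the smallest k with (A − λI)^k v = 0 for every generalised eigenvector v of λ).

  λ = 5: largest Jordan block has size 3, contributing (x − 5)^3

So m_A(x) = (x - 5)^3 = x^3 - 15*x^2 + 75*x - 125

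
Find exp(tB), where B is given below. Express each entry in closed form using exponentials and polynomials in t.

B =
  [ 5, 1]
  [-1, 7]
e^{tB} =
  [-t*exp(6*t) + exp(6*t), t*exp(6*t)]
  [-t*exp(6*t), t*exp(6*t) + exp(6*t)]

Strategy: write B = P · J · P⁻¹ where J is a Jordan canonical form, so e^{tB} = P · e^{tJ} · P⁻¹, and e^{tJ} can be computed block-by-block.

B has Jordan form
J =
  [6, 1]
  [0, 6]
(up to reordering of blocks).

Per-block formulas:
  For a 2×2 Jordan block J_2(6): exp(t · J_2(6)) = e^(6t)·(I + t·N), where N is the 2×2 nilpotent shift.

After assembling e^{tJ} and conjugating by P, we get:

e^{tB} =
  [-t*exp(6*t) + exp(6*t), t*exp(6*t)]
  [-t*exp(6*t), t*exp(6*t) + exp(6*t)]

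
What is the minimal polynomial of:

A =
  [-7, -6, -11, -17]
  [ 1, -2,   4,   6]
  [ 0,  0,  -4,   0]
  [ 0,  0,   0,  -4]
x^3 + 13*x^2 + 56*x + 80

The characteristic polynomial is χ_A(x) = (x + 4)^3*(x + 5), so the eigenvalues are known. The minimal polynomial is
  m_A(x) = Π_λ (x − λ)^{k_λ}
where k_λ is the size of the *largest* Jordan block for λ (equivalently, the smallest k with (A − λI)^k v = 0 for every generalised eigenvector v of λ).

  λ = -5: largest Jordan block has size 1, contributing (x + 5)
  λ = -4: largest Jordan block has size 2, contributing (x + 4)^2

So m_A(x) = (x + 4)^2*(x + 5) = x^3 + 13*x^2 + 56*x + 80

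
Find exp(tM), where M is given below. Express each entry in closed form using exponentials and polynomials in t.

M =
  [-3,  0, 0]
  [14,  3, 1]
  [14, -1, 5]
e^{tM} =
  [exp(-3*t), 0, 0]
  [2*exp(4*t) - 2*exp(-3*t), -t*exp(4*t) + exp(4*t), t*exp(4*t)]
  [2*exp(4*t) - 2*exp(-3*t), -t*exp(4*t), t*exp(4*t) + exp(4*t)]

Strategy: write M = P · J · P⁻¹ where J is a Jordan canonical form, so e^{tM} = P · e^{tJ} · P⁻¹, and e^{tJ} can be computed block-by-block.

M has Jordan form
J =
  [-3, 0, 0]
  [ 0, 4, 1]
  [ 0, 0, 4]
(up to reordering of blocks).

Per-block formulas:
  For a 1×1 block at λ = -3: exp(t · [-3]) = [e^(-3t)].
  For a 2×2 Jordan block J_2(4): exp(t · J_2(4)) = e^(4t)·(I + t·N), where N is the 2×2 nilpotent shift.

After assembling e^{tJ} and conjugating by P, we get:

e^{tM} =
  [exp(-3*t), 0, 0]
  [2*exp(4*t) - 2*exp(-3*t), -t*exp(4*t) + exp(4*t), t*exp(4*t)]
  [2*exp(4*t) - 2*exp(-3*t), -t*exp(4*t), t*exp(4*t) + exp(4*t)]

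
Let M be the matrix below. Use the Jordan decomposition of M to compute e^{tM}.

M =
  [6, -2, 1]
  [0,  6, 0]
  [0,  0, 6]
e^{tM} =
  [exp(6*t), -2*t*exp(6*t), t*exp(6*t)]
  [0, exp(6*t), 0]
  [0, 0, exp(6*t)]

Strategy: write M = P · J · P⁻¹ where J is a Jordan canonical form, so e^{tM} = P · e^{tJ} · P⁻¹, and e^{tJ} can be computed block-by-block.

M has Jordan form
J =
  [6, 1, 0]
  [0, 6, 0]
  [0, 0, 6]
(up to reordering of blocks).

Per-block formulas:
  For a 2×2 Jordan block J_2(6): exp(t · J_2(6)) = e^(6t)·(I + t·N), where N is the 2×2 nilpotent shift.
  For a 1×1 block at λ = 6: exp(t · [6]) = [e^(6t)].

After assembling e^{tJ} and conjugating by P, we get:

e^{tM} =
  [exp(6*t), -2*t*exp(6*t), t*exp(6*t)]
  [0, exp(6*t), 0]
  [0, 0, exp(6*t)]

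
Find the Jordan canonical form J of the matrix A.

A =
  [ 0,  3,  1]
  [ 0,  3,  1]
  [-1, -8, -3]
J_3(0)

The characteristic polynomial is
  det(x·I − A) = x^3

Eigenvalues and multiplicities (the geometric multiplicity of λ is n − rank(A − λI), which equals the number of Jordan blocks for λ):
  λ = 0: algebraic multiplicity = 3, geometric multiplicity = 1

Determining the block sizes for each eigenvalue:
  λ = 0: one block (gm = 1), so the single block has size am = 3 → block sizes [3]

Assembling the blocks gives a Jordan form
J =
  [0, 1, 0]
  [0, 0, 1]
  [0, 0, 0]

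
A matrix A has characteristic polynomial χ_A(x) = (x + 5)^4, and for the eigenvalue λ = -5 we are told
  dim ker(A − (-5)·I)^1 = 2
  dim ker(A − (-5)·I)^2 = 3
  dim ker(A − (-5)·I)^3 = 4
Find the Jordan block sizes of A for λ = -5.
Block sizes for λ = -5: [3, 1]

From the dimensions of kernels of powers, the number of Jordan blocks of size at least j is d_j − d_{j−1} where d_j = dim ker(N^j) (with d_0 = 0). Computing the differences gives [2, 1, 1].
The number of blocks of size exactly k is (#blocks of size ≥ k) − (#blocks of size ≥ k + 1), so the partition is: 1 block(s) of size 1, 1 block(s) of size 3.
In nonincreasing order the block sizes are [3, 1].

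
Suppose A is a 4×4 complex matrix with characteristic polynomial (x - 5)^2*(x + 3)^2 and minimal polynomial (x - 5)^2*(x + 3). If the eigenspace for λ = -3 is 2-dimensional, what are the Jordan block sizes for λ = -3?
Block sizes for λ = -3: [1, 1]

Step 1 — from the characteristic polynomial, algebraic multiplicity of λ = -3 is 2. From dim ker(A − (-3)·I) = 2, there are exactly 2 Jordan blocks for λ = -3.
Step 2 — from the minimal polynomial, the factor (x + 3) tells us the largest block for λ = -3 has size 1.
Step 3 — with total size 2, 2 blocks, and largest block 1, the block sizes (in nonincreasing order) are [1, 1].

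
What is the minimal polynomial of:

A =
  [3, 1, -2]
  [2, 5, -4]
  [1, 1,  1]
x^3 - 9*x^2 + 27*x - 27

The characteristic polynomial is χ_A(x) = (x - 3)^3, so the eigenvalues are known. The minimal polynomial is
  m_A(x) = Π_λ (x − λ)^{k_λ}
where k_λ is the size of the *largest* Jordan block for λ (equivalently, the smallest k with (A − λI)^k v = 0 for every generalised eigenvector v of λ).

  λ = 3: largest Jordan block has size 3, contributing (x − 3)^3

So m_A(x) = (x - 3)^3 = x^3 - 9*x^2 + 27*x - 27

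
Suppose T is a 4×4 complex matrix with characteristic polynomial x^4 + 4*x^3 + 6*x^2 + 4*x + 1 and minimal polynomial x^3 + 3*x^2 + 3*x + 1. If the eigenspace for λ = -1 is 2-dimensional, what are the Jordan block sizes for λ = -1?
Block sizes for λ = -1: [3, 1]

Step 1 — from the characteristic polynomial, algebraic multiplicity of λ = -1 is 4. From dim ker(T − (-1)·I) = 2, there are exactly 2 Jordan blocks for λ = -1.
Step 2 — from the minimal polynomial, the factor (x + 1)^3 tells us the largest block for λ = -1 has size 3.
Step 3 — with total size 4, 2 blocks, and largest block 3, the block sizes (in nonincreasing order) are [3, 1].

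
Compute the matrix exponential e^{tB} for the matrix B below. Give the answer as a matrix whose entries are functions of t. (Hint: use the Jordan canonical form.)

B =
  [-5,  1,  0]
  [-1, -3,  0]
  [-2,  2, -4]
e^{tB} =
  [-t*exp(-4*t) + exp(-4*t), t*exp(-4*t), 0]
  [-t*exp(-4*t), t*exp(-4*t) + exp(-4*t), 0]
  [-2*t*exp(-4*t), 2*t*exp(-4*t), exp(-4*t)]

Strategy: write B = P · J · P⁻¹ where J is a Jordan canonical form, so e^{tB} = P · e^{tJ} · P⁻¹, and e^{tJ} can be computed block-by-block.

B has Jordan form
J =
  [-4,  1,  0]
  [ 0, -4,  0]
  [ 0,  0, -4]
(up to reordering of blocks).

Per-block formulas:
  For a 1×1 block at λ = -4: exp(t · [-4]) = [e^(-4t)].
  For a 2×2 Jordan block J_2(-4): exp(t · J_2(-4)) = e^(-4t)·(I + t·N), where N is the 2×2 nilpotent shift.

After assembling e^{tJ} and conjugating by P, we get:

e^{tB} =
  [-t*exp(-4*t) + exp(-4*t), t*exp(-4*t), 0]
  [-t*exp(-4*t), t*exp(-4*t) + exp(-4*t), 0]
  [-2*t*exp(-4*t), 2*t*exp(-4*t), exp(-4*t)]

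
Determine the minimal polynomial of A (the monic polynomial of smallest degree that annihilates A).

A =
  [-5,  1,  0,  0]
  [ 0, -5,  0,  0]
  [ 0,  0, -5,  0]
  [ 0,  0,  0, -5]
x^2 + 10*x + 25

The characteristic polynomial is χ_A(x) = (x + 5)^4, so the eigenvalues are known. The minimal polynomial is
  m_A(x) = Π_λ (x − λ)^{k_λ}
where k_λ is the size of the *largest* Jordan block for λ (equivalently, the smallest k with (A − λI)^k v = 0 for every generalised eigenvector v of λ).

  λ = -5: largest Jordan block has size 2, contributing (x + 5)^2

So m_A(x) = (x + 5)^2 = x^2 + 10*x + 25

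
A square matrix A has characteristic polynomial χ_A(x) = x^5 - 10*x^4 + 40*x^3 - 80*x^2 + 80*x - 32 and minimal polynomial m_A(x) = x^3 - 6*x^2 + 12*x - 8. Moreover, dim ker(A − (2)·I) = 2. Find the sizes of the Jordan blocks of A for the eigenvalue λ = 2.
Block sizes for λ = 2: [3, 2]

Step 1 — from the characteristic polynomial, algebraic multiplicity of λ = 2 is 5. From dim ker(A − (2)·I) = 2, there are exactly 2 Jordan blocks for λ = 2.
Step 2 — from the minimal polynomial, the factor (x − 2)^3 tells us the largest block for λ = 2 has size 3.
Step 3 — with total size 5, 2 blocks, and largest block 3, the block sizes (in nonincreasing order) are [3, 2].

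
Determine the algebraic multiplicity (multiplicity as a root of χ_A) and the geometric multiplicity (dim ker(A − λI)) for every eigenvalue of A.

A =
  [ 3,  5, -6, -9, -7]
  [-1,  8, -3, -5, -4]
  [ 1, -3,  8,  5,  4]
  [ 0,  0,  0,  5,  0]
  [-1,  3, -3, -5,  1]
λ = 5: alg = 5, geom = 3

Step 1 — factor the characteristic polynomial to read off the algebraic multiplicities:
  χ_A(x) = (x - 5)^5

Step 2 — compute geometric multiplicities via the rank-nullity identity g(λ) = n − rank(A − λI):
  rank(A − (5)·I) = 2, so dim ker(A − (5)·I) = n − 2 = 3

Summary:
  λ = 5: algebraic multiplicity = 5, geometric multiplicity = 3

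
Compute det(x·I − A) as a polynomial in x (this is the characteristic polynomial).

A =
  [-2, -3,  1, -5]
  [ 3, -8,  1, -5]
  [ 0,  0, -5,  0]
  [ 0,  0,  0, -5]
x^4 + 20*x^3 + 150*x^2 + 500*x + 625

Expanding det(x·I − A) (e.g. by cofactor expansion or by noting that A is similar to its Jordan form J, which has the same characteristic polynomial as A) gives
  χ_A(x) = x^4 + 20*x^3 + 150*x^2 + 500*x + 625
which factors as (x + 5)^4. The eigenvalues (with algebraic multiplicities) are λ = -5 with multiplicity 4.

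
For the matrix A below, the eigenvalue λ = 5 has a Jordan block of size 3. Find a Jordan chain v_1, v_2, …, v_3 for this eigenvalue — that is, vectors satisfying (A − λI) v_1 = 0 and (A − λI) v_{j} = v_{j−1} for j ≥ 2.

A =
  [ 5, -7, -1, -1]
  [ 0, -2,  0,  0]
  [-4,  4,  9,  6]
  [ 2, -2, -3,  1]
A Jordan chain for λ = 5 of length 3:
v_1 = (2, 0, -4, 4)ᵀ
v_2 = (0, 0, -4, 2)ᵀ
v_3 = (1, 0, 0, 0)ᵀ

Let N = A − (5)·I. We want v_3 with N^3 v_3 = 0 but N^2 v_3 ≠ 0; then v_{j-1} := N · v_j for j = 3, …, 2.

Pick v_3 = (1, 0, 0, 0)ᵀ.
Then v_2 = N · v_3 = (0, 0, -4, 2)ᵀ.
Then v_1 = N · v_2 = (2, 0, -4, 4)ᵀ.

Sanity check: (A − (5)·I) v_1 = (0, 0, 0, 0)ᵀ = 0. ✓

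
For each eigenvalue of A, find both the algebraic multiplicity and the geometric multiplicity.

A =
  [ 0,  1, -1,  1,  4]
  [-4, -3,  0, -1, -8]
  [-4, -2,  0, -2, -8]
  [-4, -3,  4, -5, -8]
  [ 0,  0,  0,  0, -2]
λ = -2: alg = 5, geom = 3

Step 1 — factor the characteristic polynomial to read off the algebraic multiplicities:
  χ_A(x) = (x + 2)^5

Step 2 — compute geometric multiplicities via the rank-nullity identity g(λ) = n − rank(A − λI):
  rank(A − (-2)·I) = 2, so dim ker(A − (-2)·I) = n − 2 = 3

Summary:
  λ = -2: algebraic multiplicity = 5, geometric multiplicity = 3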